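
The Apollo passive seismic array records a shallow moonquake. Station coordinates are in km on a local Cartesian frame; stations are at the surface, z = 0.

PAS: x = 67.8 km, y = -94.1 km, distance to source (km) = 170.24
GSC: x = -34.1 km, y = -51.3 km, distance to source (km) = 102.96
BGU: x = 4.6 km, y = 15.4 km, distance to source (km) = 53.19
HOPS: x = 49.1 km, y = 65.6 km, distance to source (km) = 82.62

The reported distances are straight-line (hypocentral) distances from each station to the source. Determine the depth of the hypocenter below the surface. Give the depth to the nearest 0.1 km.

depth ≈ 33.5 km

Each station gives a sphere (x−x_i)² + (y−y_i)² + z² = d_i² (stations at z=0).
Subtracting the PAS sphere from GSC and BGU: z² cancels, leaving linear equations in x and y:
-203.8 x + 85.6 y = 8723.75
-126.4 x + 219.0 y = 12959.15
Solving: x ≈ -23.695, y ≈ 45.498 km (keep extra digits for the depth step; rounded: -23.7, 45.5).
Then from the PAS sphere: z² = 170.24² − (x − 67.8)² − (y + 94.1)² with x = -23.695, y = 45.498, so z ≈ 33.507 ≈ 33.5 km.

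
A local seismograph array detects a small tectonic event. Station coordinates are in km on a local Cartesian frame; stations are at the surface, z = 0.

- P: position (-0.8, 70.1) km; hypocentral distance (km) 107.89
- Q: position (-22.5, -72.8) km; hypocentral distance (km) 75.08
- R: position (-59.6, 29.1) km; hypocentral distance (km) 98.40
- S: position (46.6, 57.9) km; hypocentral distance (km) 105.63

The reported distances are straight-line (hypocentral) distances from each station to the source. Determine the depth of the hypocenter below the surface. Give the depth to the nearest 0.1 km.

Each station gives a sphere (x−x_i)² + (y−y_i)² + z² = d_i² (stations at z=0).
Subtracting the P sphere from Q and R: z² cancels, leaving linear equations in x and y:
-43.4 x − 285.8 y = 6894.69
-117.6 x − 82.0 y = 1442.01
Solving: x ≈ 5.099, y ≈ -24.898 km (keep extra digits for the depth step; rounded: 5.1, -24.9).
Then from the P sphere: z² = 107.89² − (x + 0.8)² − (y − 70.1)² with x = 5.099, y = -24.898, so z ≈ 50.802 ≈ 50.8 km.

z ≈ 50.8 km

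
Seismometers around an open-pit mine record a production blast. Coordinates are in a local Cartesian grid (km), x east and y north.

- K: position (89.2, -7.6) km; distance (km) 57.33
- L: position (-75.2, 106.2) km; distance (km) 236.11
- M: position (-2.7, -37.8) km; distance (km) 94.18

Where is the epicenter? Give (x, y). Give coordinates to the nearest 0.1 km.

x ≈ 87.5 km, y ≈ -64.9 km

Circle about each station: (x − 89.2)² + (y + 7.6)² = 57.33²; (x + 75.2)² + (y − 106.2)² = 236.11²; (x + 2.7)² + (y + 37.8)² = 94.18².
Subtracting pairs of circle equations eliminates x²+y² and gives linear equations (the radical axes):
-328.8 x + 227.6 y = -43542.12
-183.8 x − 60.4 y = -12161.41
Solving the 2×2 system: x ≈ 87.5, y ≈ -64.9 km.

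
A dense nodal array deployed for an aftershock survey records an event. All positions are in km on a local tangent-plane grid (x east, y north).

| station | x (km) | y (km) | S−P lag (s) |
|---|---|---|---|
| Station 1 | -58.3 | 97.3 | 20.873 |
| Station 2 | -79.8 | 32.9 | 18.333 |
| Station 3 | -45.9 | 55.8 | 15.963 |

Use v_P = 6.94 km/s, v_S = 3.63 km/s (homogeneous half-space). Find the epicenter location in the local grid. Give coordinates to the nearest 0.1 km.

49.6 km east, -19.3 km north

Distance from S−P lag: d = Δt · v_P v_S / (v_P − v_S) = Δt · (6.94·3.63)/(6.94−3.63) ≈ 7.6109·Δt.
So d_Station 1 = 158.86, d_Station 2 = 139.53, d_Station 3 = 121.49 km.
Circle about each station: (x + 58.3)² + (y − 97.3)² = 158.86²; (x + 79.8)² + (y − 32.9)² = 139.53²; (x + 45.9)² + (y − 55.8)² = 121.49².
Subtracting pairs of circle equations eliminates x²+y² and gives linear equations (the radical axes):
-43.0 x − 128.8 y = 352.15
24.8 x − 83.0 y = 2830.95
Solving the 2×2 system: x ≈ 49.6, y ≈ -19.3 km.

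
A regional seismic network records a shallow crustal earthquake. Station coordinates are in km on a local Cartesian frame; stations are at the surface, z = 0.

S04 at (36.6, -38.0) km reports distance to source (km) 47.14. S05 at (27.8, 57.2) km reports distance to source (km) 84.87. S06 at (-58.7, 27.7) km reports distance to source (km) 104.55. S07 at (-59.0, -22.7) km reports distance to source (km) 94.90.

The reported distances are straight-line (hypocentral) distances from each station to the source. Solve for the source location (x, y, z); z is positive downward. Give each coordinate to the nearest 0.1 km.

Each station gives a sphere (x−x_i)² + (y−y_i)² + z² = d_i² (stations at z=0).
Subtracting the S04 sphere from S05 and S06: z² cancels, leaving linear equations in x and y:
-17.6 x + 190.4 y = -3719.62
-190.6 x + 131.4 y = -7279.10
Solving: x ≈ 26.405, y ≈ -17.095 km (keep extra digits for the depth step; rounded: 26.4, -17.1).
Then from the S04 sphere: z² = 47.14² − (x − 36.6)² − (y + 38.0)² with x = 26.405, y = -17.095, so z ≈ 41.003 ≈ 41.0 km.
Check against S07 (with the unrounded solution): distance 94.90 ≈ 94.90 km. ✓

(26.4, -17.1, 41.0)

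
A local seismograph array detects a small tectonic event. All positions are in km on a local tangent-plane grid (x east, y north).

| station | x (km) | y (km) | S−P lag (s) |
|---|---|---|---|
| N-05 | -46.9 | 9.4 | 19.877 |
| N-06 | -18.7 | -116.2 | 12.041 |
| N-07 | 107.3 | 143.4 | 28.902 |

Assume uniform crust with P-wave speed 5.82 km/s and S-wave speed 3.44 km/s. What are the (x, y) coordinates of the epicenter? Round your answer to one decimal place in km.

Distance from S−P lag: d = Δt · v_P v_S / (v_P − v_S) = Δt · (5.82·3.44)/(5.82−3.44) ≈ 8.4121·Δt.
So d_N-05 = 167.21, d_N-06 = 101.29, d_N-07 = 243.13 km.
Circle about each station: (x + 46.9)² + (y − 9.4)² = 167.21²; (x + 18.7)² + (y + 116.2)² = 101.29²; (x − 107.3)² + (y − 143.4)² = 243.13².
Subtracting the N-05 equation from the N-06 and N-07 equations removes the quadratic terms:
56.4 x − 251.2 y = 29263.68
308.4 x + 268.0 y = -1364.13
Solving the 2×2 system: x ≈ 81.0, y ≈ -98.3 km.
Check against N-05 (with the unrounded x, y): √((x + 46.9)²+(y − 9.4)²) = 167.22 ≈ 167.21 km. ✓

81.0 km east, -98.3 km north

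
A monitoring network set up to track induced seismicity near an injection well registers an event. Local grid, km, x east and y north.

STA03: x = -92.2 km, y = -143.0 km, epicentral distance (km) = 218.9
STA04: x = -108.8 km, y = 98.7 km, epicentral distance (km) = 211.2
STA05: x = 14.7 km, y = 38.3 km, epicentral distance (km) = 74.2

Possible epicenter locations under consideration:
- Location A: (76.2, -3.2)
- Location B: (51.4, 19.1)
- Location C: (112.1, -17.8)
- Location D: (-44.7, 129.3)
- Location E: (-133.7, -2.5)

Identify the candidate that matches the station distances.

For each candidate, compare |candidate − station| to the reported distance:
Location A: residuals STA03 0.0, STA04 0.0, STA05 0.0 → max 0.0 km
Location B: residuals STA03 2.3, STA04 32.3, STA05 32.8 → max 32.8 km
Location C: residuals STA03 20.7, STA04 38.5, STA05 38.2 → max 38.5 km
Location D: residuals STA03 57.5, STA04 140.2, STA05 34.5 → max 140.2 km
Location E: residuals STA03 72.4, STA04 107.0, STA05 79.7 → max 107.0 km
Only Location A has all residuals ≈ 0.

Location A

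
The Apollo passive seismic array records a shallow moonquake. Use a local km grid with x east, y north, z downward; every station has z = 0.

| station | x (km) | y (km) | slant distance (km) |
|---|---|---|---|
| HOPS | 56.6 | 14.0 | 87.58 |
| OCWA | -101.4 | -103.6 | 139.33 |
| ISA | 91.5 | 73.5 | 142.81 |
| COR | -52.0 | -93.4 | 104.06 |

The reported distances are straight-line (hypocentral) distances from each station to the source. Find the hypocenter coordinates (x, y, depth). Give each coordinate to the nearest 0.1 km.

x ≈ -6.9 km, y ≈ -15.7 km, depth ≈ 52.5 km

Each station gives a sphere (x−x_i)² + (y−y_i)² + z² = d_i² (stations at z=0).
Subtracting the HOPS sphere from OCWA and ISA: z² cancels, leaving linear equations in x and y:
-316.0 x − 235.2 y = 5872.77
69.8 x + 119.0 y = -2349.50
Solving: x ≈ -6.903, y ≈ -15.695 km (keep extra digits for the depth step; rounded: -6.9, -15.7).
Then from the HOPS sphere: z² = 87.58² − (x − 56.6)² − (y − 14.0)² with x = -6.903, y = -15.695, so z ≈ 52.496 ≈ 52.5 km.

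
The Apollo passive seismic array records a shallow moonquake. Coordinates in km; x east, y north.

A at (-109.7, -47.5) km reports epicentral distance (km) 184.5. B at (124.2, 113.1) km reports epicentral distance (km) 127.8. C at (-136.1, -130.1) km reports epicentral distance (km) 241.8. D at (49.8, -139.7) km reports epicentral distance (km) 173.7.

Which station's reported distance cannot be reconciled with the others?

Solve using three stations at a time. Using A, B, C (subtract circle equations pairwise → linear system) gives (x, y) ≈ (69.2, -2.3).
Distances from that point to each station vs reported:
  A: calculated 184.5 vs reported 184.5 → residual 0.0 km
  B: calculated 127.9 vs reported 127.8 → residual 0.1 km
  C: calculated 241.8 vs reported 241.8 → residual 0.0 km
  D: calculated 138.7 vs reported 173.7 → residual 35.0 km
A, B, C are mutually consistent (residuals ≈ 0); D is off by 35.0 km.

D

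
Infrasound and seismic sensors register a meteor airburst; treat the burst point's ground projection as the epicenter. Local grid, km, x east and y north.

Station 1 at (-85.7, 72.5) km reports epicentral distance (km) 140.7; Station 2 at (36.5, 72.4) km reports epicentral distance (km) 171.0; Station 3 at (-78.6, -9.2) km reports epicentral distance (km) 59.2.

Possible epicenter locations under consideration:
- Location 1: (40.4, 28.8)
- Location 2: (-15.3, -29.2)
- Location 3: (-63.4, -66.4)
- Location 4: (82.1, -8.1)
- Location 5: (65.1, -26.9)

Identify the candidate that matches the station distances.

Location 3

For each candidate, compare |candidate − station| to the reported distance:
Location 1: residuals Station 1 7.2, Station 2 127.2, Station 3 65.7 → max 127.2 km
Location 2: residuals Station 1 17.0, Station 2 57.0, Station 3 7.2 → max 57.0 km
Location 3: residuals Station 1 0.0, Station 2 0.0, Station 3 0.0 → max 0.0 km
Location 4: residuals Station 1 45.5, Station 2 78.5, Station 3 101.5 → max 101.5 km
Location 5: residuals Station 1 39.9, Station 2 67.7, Station 3 85.6 → max 85.6 km
Only Location 3 has all residuals ≈ 0.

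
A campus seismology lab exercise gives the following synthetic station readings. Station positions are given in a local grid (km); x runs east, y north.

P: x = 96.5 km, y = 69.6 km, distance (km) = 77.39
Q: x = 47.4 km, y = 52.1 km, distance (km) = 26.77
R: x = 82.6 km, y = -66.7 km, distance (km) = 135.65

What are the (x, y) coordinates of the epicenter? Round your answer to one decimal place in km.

(20.7, 54.0)

Circle about each station: (x − 96.5)² + (y − 69.6)² = 77.39²; (x − 47.4)² + (y − 52.1)² = 26.77²; (x − 82.6)² + (y + 66.7)² = 135.65².
Subtracting pairs of circle equations eliminates x²+y² and gives linear equations (the radical axes):
-98.2 x − 35.0 y = -3922.66
-27.8 x − 272.6 y = -15296.47
Solving the 2×2 system: x ≈ 20.7, y ≈ 54.0 km.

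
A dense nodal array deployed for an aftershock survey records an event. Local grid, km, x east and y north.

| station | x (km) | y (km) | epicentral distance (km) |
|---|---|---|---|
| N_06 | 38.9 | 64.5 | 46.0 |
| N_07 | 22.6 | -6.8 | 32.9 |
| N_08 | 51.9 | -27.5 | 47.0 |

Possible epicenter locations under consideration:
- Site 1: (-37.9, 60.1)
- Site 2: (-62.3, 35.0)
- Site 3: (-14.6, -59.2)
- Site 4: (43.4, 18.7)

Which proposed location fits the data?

Site 4

For each candidate, compare |candidate − station| to the reported distance:
Site 1: residuals N_06 30.9, N_07 57.3, N_08 78.5 → max 78.5 km
Site 2: residuals N_06 59.4, N_07 61.7, N_08 83.2 → max 83.2 km
Site 3: residuals N_06 88.8, N_07 31.4, N_08 26.7 → max 88.8 km
Site 4: residuals N_06 0.0, N_07 0.0, N_08 0.0 → max 0.0 km
Only Site 4 has all residuals ≈ 0.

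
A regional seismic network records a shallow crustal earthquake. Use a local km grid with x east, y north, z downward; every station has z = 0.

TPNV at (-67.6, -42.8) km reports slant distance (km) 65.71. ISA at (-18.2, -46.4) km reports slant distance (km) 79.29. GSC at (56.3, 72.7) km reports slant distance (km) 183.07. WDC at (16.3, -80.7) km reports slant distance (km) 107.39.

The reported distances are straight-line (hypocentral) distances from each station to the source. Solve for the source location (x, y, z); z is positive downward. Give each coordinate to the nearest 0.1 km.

(-63.2, -49.7, 65.2)

Each station gives a sphere (x−x_i)² + (y−y_i)² + z² = d_i² (stations at z=0).
Subtracting the TPNV sphere from ISA and GSC: z² cancels, leaving linear equations in x and y:
98.8 x − 7.2 y = -5886.50
247.8 x + 231.0 y = -27143.44
Solving: x ≈ -63.202, y ≈ -49.705 km (keep extra digits for the depth step; rounded: -63.2, -49.7).
Then from the TPNV sphere: z² = 65.71² − (x + 67.6)² − (y + 42.8)² with x = -63.202, y = -49.705, so z ≈ 65.198 ≈ 65.2 km.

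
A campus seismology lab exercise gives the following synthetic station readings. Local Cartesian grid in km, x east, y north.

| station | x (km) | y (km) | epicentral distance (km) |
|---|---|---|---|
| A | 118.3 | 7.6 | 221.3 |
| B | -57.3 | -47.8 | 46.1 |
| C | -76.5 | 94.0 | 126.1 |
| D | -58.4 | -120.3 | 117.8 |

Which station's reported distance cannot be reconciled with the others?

D

Solve using three stations at a time. Using A, B, C (subtract circle equations pairwise → linear system) gives (x, y) ≈ (-99.8, -29.9).
Distances from that point to each station vs reported:
  A: calculated 221.3 vs reported 221.3 → residual 0.0 km
  B: calculated 46.1 vs reported 46.1 → residual 0.0 km
  C: calculated 126.1 vs reported 126.1 → residual 0.0 km
  D: calculated 99.4 vs reported 117.8 → residual 18.4 km
A, B, C are mutually consistent (residuals ≈ 0); D is off by 18.4 km.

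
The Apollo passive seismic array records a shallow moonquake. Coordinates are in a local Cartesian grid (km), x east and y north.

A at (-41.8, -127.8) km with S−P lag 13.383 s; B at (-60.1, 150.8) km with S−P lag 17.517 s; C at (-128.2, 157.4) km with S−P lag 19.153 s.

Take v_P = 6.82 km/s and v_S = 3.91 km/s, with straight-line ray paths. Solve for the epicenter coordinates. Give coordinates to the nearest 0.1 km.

Distance from S−P lag: d = Δt · v_P v_S / (v_P − v_S) = Δt · (6.82·3.91)/(6.82−3.91) ≈ 9.1636·Δt.
So d_A = 122.64, d_B = 160.52, d_C = 175.51 km.
Circle about each station: (x + 41.8)² + (y + 127.8)² = 122.64²; (x + 60.1)² + (y − 150.8)² = 160.52²; (x + 128.2)² + (y − 157.4)² = 175.51².
Subtracting the A equation from the B and C equations removes the quadratic terms:
-36.6 x + 557.2 y = -2453.53
-172.8 x + 570.4 y = 7366.73
Solving the 2×2 system: x ≈ -73.0, y ≈ -9.2 km.
Check against A (with the unrounded x, y): √((x + 41.8)²+(y + 127.8)²) = 122.64 ≈ 122.64 km. ✓

(-73.0, -9.2)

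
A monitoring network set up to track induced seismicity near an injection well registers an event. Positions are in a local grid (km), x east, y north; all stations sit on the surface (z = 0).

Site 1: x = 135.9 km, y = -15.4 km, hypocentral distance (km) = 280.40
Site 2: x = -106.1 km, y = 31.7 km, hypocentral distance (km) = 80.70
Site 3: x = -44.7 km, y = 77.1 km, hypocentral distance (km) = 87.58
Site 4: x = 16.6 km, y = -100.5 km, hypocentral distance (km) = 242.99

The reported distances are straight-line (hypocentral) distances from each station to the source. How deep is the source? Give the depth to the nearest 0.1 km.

Each station gives a sphere (x−x_i)² + (y−y_i)² + z² = d_i² (stations at z=0).
Subtracting the Site 1 sphere from Site 2 and Site 3: z² cancels, leaving linear equations in x and y:
-484.0 x + 94.2 y = 65667.80
-361.2 x + 185.0 y = 60190.43
Solving: x ≈ -116.700, y ≈ 97.505 km (keep extra digits for the depth step; rounded: -116.7, 97.5).
Then from the Site 1 sphere: z² = 280.40² − (x − 135.9)² − (y + 15.4)² with x = -116.700, y = 97.505, so z ≈ 45.496 ≈ 45.5 km.

45.5 km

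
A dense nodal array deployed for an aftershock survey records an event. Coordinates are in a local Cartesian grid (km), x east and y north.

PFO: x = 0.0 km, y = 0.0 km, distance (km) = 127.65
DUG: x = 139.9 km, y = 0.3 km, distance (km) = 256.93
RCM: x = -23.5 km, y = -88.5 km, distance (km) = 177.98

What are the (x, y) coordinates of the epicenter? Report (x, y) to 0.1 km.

x ≈ -107.9 km, y ≈ 68.2 km

Circle about each station: x² + y² = 127.65²; (x − 139.9)² + (y − 0.3)² = 256.93²; (x + 23.5)² + (y + 88.5)² = 177.98².
Subtracting pairs of circle equations eliminates x²+y² and gives linear equations (the radical axes):
279.8 x + 0.6 y = -30146.40
-47.0 x − 177.0 y = -6997.86
Solving the 2×2 system: x ≈ -107.9, y ≈ 68.2 km.
Check against PFO (with the unrounded x, y): √(x²+y²) = 127.63 ≈ 127.65 km. ✓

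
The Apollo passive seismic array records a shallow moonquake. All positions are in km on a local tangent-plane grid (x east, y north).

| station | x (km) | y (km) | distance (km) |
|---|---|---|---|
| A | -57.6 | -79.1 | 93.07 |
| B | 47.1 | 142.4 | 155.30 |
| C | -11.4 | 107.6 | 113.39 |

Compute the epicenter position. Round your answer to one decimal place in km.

(-0.9, -5.3)

Circle about each station: (x + 57.6)² + (y + 79.1)² = 93.07²; (x − 47.1)² + (y − 142.4)² = 155.30²; (x + 11.4)² + (y − 107.6)² = 113.39².
Subtracting the A equation from the B and C equations removes the quadratic terms:
209.4 x + 443.0 y = -2534.47
92.4 x + 373.4 y = -2062.12
Solving the 2×2 system: x ≈ -0.9, y ≈ -5.3 km.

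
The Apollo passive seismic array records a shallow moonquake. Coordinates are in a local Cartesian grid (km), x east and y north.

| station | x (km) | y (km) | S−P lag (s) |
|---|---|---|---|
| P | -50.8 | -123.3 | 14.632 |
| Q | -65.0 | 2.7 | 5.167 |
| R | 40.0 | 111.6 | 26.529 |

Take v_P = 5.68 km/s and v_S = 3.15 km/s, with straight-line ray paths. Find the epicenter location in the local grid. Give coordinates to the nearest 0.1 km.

Distance from S−P lag: d = Δt · v_P v_S / (v_P − v_S) = Δt · (5.68·3.15)/(5.68−3.15) ≈ 7.0719·Δt.
So d_P = 103.48, d_Q = 36.54, d_R = 187.61 km.
Circle about each station: (x + 50.8)² + (y + 123.3)² = 103.48²; (x + 65.0)² + (y − 2.7)² = 36.54²; (x − 40.0)² + (y − 111.6)² = 187.61².
Subtracting the P equation from the Q and R equations removes the quadratic terms:
-28.4 x + 252.0 y = -4178.30
181.6 x + 469.8 y = -28218.37
Solving the 2×2 system: x ≈ -87.1, y ≈ -26.4 km.

(-87.1, -26.4)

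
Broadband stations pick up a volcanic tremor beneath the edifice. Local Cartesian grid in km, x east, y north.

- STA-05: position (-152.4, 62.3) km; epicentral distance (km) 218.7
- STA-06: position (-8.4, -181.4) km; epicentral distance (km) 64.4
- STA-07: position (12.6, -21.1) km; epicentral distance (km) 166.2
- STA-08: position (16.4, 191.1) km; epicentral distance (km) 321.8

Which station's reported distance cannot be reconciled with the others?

Solve using three stations at a time. Using STA-05, STA-06, STA-08 (subtract circle equations pairwise → linear system) gives (x, y) ≈ (-40.5, -125.6).
Distances from that point to each station vs reported:
  STA-05: calculated 218.7 vs reported 218.7 → residual 0.0 km
  STA-06: calculated 64.4 vs reported 64.4 → residual 0.0 km
  STA-07: calculated 117.3 vs reported 166.2 → residual 48.9 km
  STA-08: calculated 321.8 vs reported 321.8 → residual 0.0 km
STA-05, STA-06, STA-08 are mutually consistent (residuals ≈ 0); STA-07 is off by 48.9 km.

STA-07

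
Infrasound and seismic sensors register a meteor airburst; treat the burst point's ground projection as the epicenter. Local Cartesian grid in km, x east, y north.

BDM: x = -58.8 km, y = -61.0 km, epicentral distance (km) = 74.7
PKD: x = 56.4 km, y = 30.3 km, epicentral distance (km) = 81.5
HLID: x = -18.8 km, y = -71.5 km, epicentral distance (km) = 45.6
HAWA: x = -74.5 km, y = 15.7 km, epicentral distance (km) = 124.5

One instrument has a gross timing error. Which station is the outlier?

Solve using three stations at a time. Using BDM, PKD, HLID (subtract circle equations pairwise → linear system) gives (x, y) ≈ (12.3, -38.2).
Distances from that point to each station vs reported:
  BDM: calculated 74.7 vs reported 74.7 → residual 0.0 km
  PKD: calculated 81.5 vs reported 81.5 → residual 0.0 km
  HLID: calculated 45.6 vs reported 45.6 → residual 0.0 km
  HAWA: calculated 102.2 vs reported 124.5 → residual 22.3 km
BDM, PKD, HLID are mutually consistent (residuals ≈ 0); HAWA is off by 22.3 km.

HAWA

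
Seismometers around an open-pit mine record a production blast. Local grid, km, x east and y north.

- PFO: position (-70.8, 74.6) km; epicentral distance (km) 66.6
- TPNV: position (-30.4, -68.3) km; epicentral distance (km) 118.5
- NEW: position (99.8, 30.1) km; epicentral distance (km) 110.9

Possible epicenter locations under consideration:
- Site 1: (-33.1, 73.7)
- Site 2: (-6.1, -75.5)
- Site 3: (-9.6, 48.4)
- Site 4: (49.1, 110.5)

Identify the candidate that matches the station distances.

For each candidate, compare |candidate − station| to the reported distance:
Site 1: residuals PFO 28.9, TPNV 23.5, NEW 29.0 → max 29.0 km
Site 2: residuals PFO 96.9, TPNV 93.2, NEW 38.7 → max 96.9 km
Site 3: residuals PFO 0.0, TPNV 0.0, NEW 0.0 → max 0.0 km
Site 4: residuals PFO 58.6, TPNV 77.2, NEW 15.8 → max 77.2 km
Only Site 3 has all residuals ≈ 0.

Site 3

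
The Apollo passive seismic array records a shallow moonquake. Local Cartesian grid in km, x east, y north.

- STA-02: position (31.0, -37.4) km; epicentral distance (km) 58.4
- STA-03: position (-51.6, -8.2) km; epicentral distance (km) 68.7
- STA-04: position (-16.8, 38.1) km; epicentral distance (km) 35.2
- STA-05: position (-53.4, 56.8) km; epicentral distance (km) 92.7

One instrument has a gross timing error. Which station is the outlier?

Solve using three stations at a time. Using STA-02, STA-03, STA-04 (subtract circle equations pairwise → linear system) gives (x, y) ≈ (12.0, 17.8).
Distances from that point to each station vs reported:
  STA-02: calculated 58.4 vs reported 58.4 → residual 0.0 km
  STA-03: calculated 68.7 vs reported 68.7 → residual 0.0 km
  STA-04: calculated 35.2 vs reported 35.2 → residual 0.0 km
  STA-05: calculated 76.1 vs reported 92.7 → residual 16.6 km
STA-02, STA-03, STA-04 are mutually consistent (residuals ≈ 0); STA-05 is off by 16.6 km.

STA-05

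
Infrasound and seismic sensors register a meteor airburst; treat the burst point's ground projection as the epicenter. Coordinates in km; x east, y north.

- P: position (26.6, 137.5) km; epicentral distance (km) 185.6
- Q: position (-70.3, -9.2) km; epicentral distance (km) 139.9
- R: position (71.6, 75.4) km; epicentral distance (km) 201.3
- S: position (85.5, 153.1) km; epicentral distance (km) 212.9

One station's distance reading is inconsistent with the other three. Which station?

Solve using three stations at a time. Using Q, R, S (subtract circle equations pairwise → linear system) gives (x, y) ≈ (-124.8, 119.7).
Distances from that point to each station vs reported:
  P: calculated 152.4 vs reported 185.6 → residual 33.2 km
  Q: calculated 140.0 vs reported 139.9 → residual 0.1 km
  R: calculated 201.3 vs reported 201.3 → residual 0.0 km
  S: calculated 212.9 vs reported 212.9 → residual 0.0 km
Q, R, S are mutually consistent (residuals ≈ 0); P is off by 33.2 km.

P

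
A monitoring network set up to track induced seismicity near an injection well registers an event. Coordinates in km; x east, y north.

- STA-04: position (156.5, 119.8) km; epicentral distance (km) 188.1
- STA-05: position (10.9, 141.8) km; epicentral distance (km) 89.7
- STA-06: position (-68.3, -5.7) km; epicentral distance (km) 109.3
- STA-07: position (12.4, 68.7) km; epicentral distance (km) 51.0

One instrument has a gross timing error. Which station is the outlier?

Solve using three stations at a time. Using STA-04, STA-06, STA-07 (subtract circle equations pairwise → linear system) gives (x, y) ≈ (-30.2, 96.7).
Distances from that point to each station vs reported:
  STA-04: calculated 188.1 vs reported 188.1 → residual 0.0 km
  STA-05: calculated 61.0 vs reported 89.7 → residual 28.7 km
  STA-06: calculated 109.3 vs reported 109.3 → residual 0.0 km
  STA-07: calculated 51.0 vs reported 51.0 → residual 0.0 km
STA-04, STA-06, STA-07 are mutually consistent (residuals ≈ 0); STA-05 is off by 28.7 km.

STA-05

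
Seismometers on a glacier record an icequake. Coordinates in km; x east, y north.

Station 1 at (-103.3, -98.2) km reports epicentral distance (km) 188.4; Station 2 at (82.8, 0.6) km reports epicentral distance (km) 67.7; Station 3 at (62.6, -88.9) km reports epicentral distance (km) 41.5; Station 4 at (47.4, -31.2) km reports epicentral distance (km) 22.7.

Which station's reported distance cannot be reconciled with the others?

Solve using three stations at a time. Using Station 2, Station 3, Station 4 (subtract circle equations pairwise → linear system) gives (x, y) ≈ (41.6, -53.1).
Distances from that point to each station vs reported:
  Station 1: calculated 151.8 vs reported 188.4 → residual 36.6 km
  Station 2: calculated 67.7 vs reported 67.7 → residual 0.0 km
  Station 3: calculated 41.5 vs reported 41.5 → residual 0.0 km
  Station 4: calculated 22.7 vs reported 22.7 → residual 0.0 km
Station 2, Station 3, Station 4 are mutually consistent (residuals ≈ 0); Station 1 is off by 36.6 km.

Station 1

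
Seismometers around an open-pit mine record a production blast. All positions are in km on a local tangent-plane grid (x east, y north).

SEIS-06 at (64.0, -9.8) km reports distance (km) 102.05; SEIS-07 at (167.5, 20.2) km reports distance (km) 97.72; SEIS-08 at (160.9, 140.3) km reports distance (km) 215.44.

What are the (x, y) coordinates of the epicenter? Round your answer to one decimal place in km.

x ≈ 143.0 km, y ≈ -74.4 km

Circle about each station: (x − 64.0)² + (y + 9.8)² = 102.05²; (x − 167.5)² + (y − 20.2)² = 97.72²; (x − 160.9)² + (y − 140.3)² = 215.44².
Subtracting the SEIS-06 equation from the SEIS-07 and SEIS-08 equations removes the quadratic terms:
207.0 x + 60.0 y = 25137.25
193.8 x + 300.2 y = 5380.67
Solving the 2×2 system: x ≈ 143.0, y ≈ -74.4 km.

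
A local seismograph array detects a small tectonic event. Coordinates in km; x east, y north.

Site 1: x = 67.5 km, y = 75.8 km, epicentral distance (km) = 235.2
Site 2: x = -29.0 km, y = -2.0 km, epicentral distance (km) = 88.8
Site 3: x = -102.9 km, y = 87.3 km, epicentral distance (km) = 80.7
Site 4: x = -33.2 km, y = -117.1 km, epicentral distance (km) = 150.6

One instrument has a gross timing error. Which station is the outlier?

Solve using three stations at a time. Using Site 2, Site 3, Site 4 (subtract circle equations pairwise → linear system) gives (x, y) ≈ (-117.3, 7.9).
Distances from that point to each station vs reported:
  Site 1: calculated 196.9 vs reported 235.2 → residual 38.3 km
  Site 2: calculated 88.8 vs reported 88.8 → residual 0.0 km
  Site 3: calculated 80.7 vs reported 80.7 → residual 0.0 km
  Site 4: calculated 150.6 vs reported 150.6 → residual 0.0 km
Site 2, Site 3, Site 4 are mutually consistent (residuals ≈ 0); Site 1 is off by 38.3 km.

Site 1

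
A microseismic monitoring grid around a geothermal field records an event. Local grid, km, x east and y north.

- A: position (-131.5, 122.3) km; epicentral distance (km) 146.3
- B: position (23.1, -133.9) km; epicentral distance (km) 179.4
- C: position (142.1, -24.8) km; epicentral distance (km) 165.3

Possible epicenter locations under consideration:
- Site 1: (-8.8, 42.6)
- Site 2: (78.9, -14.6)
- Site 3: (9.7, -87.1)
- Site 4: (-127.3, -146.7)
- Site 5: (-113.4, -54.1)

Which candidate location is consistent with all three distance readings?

For each candidate, compare |candidate − station| to the reported distance:
Site 1: residuals A 0.0, B 0.0, C 0.0 → max 0.0 km
Site 2: residuals A 104.7, B 47.7, C 101.3 → max 104.7 km
Site 3: residuals A 106.3, B 130.7, C 19.0 → max 130.7 km
Site 4: residuals A 122.7, B 28.5, C 130.4 → max 130.4 km
Site 5: residuals A 31.0, B 21.3, C 91.9 → max 91.9 km
Only Site 1 has all residuals ≈ 0.

Site 1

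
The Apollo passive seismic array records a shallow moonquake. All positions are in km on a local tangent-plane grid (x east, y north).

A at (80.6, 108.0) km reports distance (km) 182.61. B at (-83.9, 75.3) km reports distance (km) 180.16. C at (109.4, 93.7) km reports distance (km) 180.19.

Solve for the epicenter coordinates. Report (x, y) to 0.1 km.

x ≈ 27.1 km, y ≈ -66.6 km

Circle about each station: (x − 80.6)² + (y − 108.0)² = 182.61²; (x + 83.9)² + (y − 75.3)² = 180.16²; (x − 109.4)² + (y − 93.7)² = 180.19².
Subtracting pairs of circle equations eliminates x²+y² and gives linear equations (the radical axes):
-329.0 x − 65.4 y = -4562.27
57.6 x − 28.6 y = 3465.67
Solving the 2×2 system: x ≈ 27.1, y ≈ -66.6 km.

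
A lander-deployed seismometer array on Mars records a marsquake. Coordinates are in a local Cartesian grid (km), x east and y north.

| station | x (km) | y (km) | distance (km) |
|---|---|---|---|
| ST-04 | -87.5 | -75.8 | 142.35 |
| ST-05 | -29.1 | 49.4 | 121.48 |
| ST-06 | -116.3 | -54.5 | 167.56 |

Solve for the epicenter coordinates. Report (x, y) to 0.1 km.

(50.8, -42.1)

Circle about each station: (x + 87.5)² + (y + 75.8)² = 142.35²; (x + 29.1)² + (y − 49.4)² = 121.48²; (x + 116.3)² + (y + 54.5)² = 167.56².
Subtracting the ST-04 equation from the ST-05 and ST-06 equations removes the quadratic terms:
116.8 x + 250.4 y = -4608.59
-57.6 x + 42.6 y = -4718.78
Solving the 2×2 system: x ≈ 50.8, y ≈ -42.1 km.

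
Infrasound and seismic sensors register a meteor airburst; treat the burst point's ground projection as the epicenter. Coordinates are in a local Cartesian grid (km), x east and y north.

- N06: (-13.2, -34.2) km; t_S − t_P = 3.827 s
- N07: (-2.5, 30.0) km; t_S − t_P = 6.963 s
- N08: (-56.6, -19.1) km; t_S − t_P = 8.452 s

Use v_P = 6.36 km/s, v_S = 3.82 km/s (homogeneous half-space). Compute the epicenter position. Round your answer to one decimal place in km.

Distance from S−P lag: d = Δt · v_P v_S / (v_P − v_S) = Δt · (6.36·3.82)/(6.36−3.82) ≈ 9.5650·Δt.
So d_N06 = 36.61, d_N07 = 66.60, d_N08 = 80.84 km.
Circle about each station: (x + 13.2)² + (y + 34.2)² = 36.61²; (x + 2.5)² + (y − 30.0)² = 66.60²; (x + 56.6)² + (y + 19.1)² = 80.84².
Subtracting the N06 equation from the N07 and N08 equations removes the quadratic terms:
21.4 x + 128.4 y = -3532.90
-86.8 x + 30.2 y = -2970.32
Solving the 2×2 system: x ≈ 23.3, y ≈ -31.4 km.
Check against N06 (with the unrounded x, y): √((x + 13.2)²+(y + 34.2)²) = 36.60 ≈ 36.61 km. ✓

23.3 km east, -31.4 km north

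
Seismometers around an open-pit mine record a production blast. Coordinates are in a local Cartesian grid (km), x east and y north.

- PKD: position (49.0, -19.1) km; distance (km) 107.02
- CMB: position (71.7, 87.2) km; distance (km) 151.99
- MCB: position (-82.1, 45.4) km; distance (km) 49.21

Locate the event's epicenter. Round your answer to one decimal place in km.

Circle about each station: (x − 49.0)² + (y + 19.1)² = 107.02²; (x − 71.7)² + (y − 87.2)² = 151.99²; (x + 82.1)² + (y − 45.4)² = 49.21².
Subtracting the PKD equation from the CMB and MCB equations removes the quadratic terms:
45.4 x + 212.6 y = -1668.76
-262.2 x + 129.0 y = 15067.42
Solving the 2×2 system: x ≈ -55.5, y ≈ 4.0 km.

x ≈ -55.5 km, y ≈ 4.0 km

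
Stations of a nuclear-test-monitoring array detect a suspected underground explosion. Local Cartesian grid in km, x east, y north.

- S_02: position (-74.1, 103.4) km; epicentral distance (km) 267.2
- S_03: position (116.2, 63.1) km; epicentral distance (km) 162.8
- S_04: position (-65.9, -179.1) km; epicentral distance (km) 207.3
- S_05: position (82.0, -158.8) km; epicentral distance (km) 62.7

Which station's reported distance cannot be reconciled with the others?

S_04

Solve using three stations at a time. Using S_02, S_03, S_05 (subtract circle equations pairwise → linear system) gives (x, y) ≈ (100.4, -98.9).
Distances from that point to each station vs reported:
  S_02: calculated 267.2 vs reported 267.2 → residual 0.0 km
  S_03: calculated 162.8 vs reported 162.8 → residual 0.0 km
  S_04: calculated 184.6 vs reported 207.3 → residual 22.7 km
  S_05: calculated 62.7 vs reported 62.7 → residual 0.0 km
S_02, S_03, S_05 are mutually consistent (residuals ≈ 0); S_04 is off by 22.7 km.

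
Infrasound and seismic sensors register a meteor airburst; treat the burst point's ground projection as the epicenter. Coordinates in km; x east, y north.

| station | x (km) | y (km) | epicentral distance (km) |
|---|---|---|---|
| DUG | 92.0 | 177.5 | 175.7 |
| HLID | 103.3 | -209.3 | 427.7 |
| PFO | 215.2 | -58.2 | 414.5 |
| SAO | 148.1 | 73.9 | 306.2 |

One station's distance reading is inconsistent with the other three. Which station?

Solve using three stations at a time. Using HLID, PFO, SAO (subtract circle equations pairwise → linear system) gives (x, y) ≈ (-152.2, 133.7).
Distances from that point to each station vs reported:
  DUG: calculated 248.1 vs reported 175.7 → residual 72.4 km
  HLID: calculated 427.7 vs reported 427.7 → residual 0.0 km
  PFO: calculated 414.5 vs reported 414.5 → residual 0.0 km
  SAO: calculated 306.2 vs reported 306.2 → residual 0.0 km
HLID, PFO, SAO are mutually consistent (residuals ≈ 0); DUG is off by 72.4 km.

DUG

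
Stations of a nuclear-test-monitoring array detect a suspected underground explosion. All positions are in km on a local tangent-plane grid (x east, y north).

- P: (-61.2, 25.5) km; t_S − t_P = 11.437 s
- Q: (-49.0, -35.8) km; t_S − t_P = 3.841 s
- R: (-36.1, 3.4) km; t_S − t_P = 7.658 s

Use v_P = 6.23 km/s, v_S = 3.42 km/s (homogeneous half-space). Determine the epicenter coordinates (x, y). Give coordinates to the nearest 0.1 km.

Distance from S−P lag: d = Δt · v_P v_S / (v_P − v_S) = Δt · (6.23·3.42)/(6.23−3.42) ≈ 7.5824·Δt.
So d_P = 86.72, d_Q = 29.12, d_R = 58.07 km.
Circle about each station: (x + 61.2)² + (y − 25.5)² = 86.72²; (x + 49.0)² + (y + 35.8)² = 29.12²; (x + 36.1)² + (y − 3.4)² = 58.07².
Subtracting pairs of circle equations eliminates x²+y² and gives linear equations (the radical axes):
24.4 x − 122.6 y = 5959.33
50.2 x − 44.2 y = 1067.31
Solving the 2×2 system: x ≈ -26.1, y ≈ -53.8 km.

-26.1 km east, -53.8 km north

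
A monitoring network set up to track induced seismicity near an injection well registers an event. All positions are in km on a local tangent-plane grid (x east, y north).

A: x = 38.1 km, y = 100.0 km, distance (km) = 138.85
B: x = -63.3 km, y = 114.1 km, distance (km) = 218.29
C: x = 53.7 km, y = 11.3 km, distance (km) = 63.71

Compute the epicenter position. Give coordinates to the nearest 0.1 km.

(109.8, -18.9)

Circle about each station: (x − 38.1)² + (y − 100.0)² = 138.85²; (x + 63.3)² + (y − 114.1)² = 218.29²; (x − 53.7)² + (y − 11.3)² = 63.71².
Subtracting the A equation from the B and C equations removes the quadratic terms:
-202.8 x + 28.2 y = -22797.11
31.2 x − 177.4 y = 6780.13
Solving the 2×2 system: x ≈ 109.8, y ≈ -18.9 km.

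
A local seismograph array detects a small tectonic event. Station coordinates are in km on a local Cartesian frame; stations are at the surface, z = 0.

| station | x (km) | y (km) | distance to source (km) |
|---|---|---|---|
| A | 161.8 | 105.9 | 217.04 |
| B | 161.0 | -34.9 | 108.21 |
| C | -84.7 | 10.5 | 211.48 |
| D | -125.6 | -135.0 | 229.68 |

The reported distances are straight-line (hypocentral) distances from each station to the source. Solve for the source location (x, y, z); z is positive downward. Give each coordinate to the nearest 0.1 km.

x ≈ 91.0 km, y ≈ -89.8 km, depth ≈ 61.6 km

Each station gives a sphere (x−x_i)² + (y−y_i)² + z² = d_i² (stations at z=0).
Subtracting the A sphere from B and C: z² cancels, leaving linear equations in x and y:
-1.6 x − 281.6 y = 25141.92
-493.0 x − 190.8 y = -27727.14
Solving: x ≈ 90.996, y ≈ -89.799 km (keep extra digits for the depth step; rounded: 91.0, -89.8).
Then from the A sphere: z² = 217.04² − (x − 161.8)² − (y − 105.9)² with x = 90.996, y = -89.799, so z ≈ 61.604 ≈ 61.6 km.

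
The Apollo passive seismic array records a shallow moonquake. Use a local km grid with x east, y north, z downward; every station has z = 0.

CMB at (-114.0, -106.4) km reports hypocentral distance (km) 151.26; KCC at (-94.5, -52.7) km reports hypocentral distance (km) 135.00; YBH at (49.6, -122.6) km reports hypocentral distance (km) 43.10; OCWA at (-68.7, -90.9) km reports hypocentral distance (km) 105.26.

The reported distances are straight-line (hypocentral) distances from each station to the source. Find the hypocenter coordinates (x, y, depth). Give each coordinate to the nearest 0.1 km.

Each station gives a sphere (x−x_i)² + (y−y_i)² + z² = d_i² (stations at z=0).
Subtracting the CMB sphere from KCC and YBH: z² cancels, leaving linear equations in x and y:
39.0 x + 107.4 y = -7954.83
327.2 x − 32.4 y = 14195.94
Solving: x ≈ 34.800, y ≈ -86.704 km (keep extra digits for the depth step; rounded: 34.8, -86.7).
Then from the CMB sphere: z² = 151.26² − (x + 114.0)² − (y + 106.4)² with x = 34.800, y = -86.704, so z ≈ 18.714 ≈ 18.7 km.
Check against OCWA (with the unrounded solution): distance 105.26 ≈ 105.26 km. ✓

(34.8, -86.7, 18.7)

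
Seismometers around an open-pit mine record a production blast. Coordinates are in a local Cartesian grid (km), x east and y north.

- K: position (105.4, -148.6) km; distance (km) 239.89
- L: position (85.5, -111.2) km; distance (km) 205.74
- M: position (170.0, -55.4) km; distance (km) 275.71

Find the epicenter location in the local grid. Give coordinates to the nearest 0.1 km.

Circle about each station: (x − 105.4)² + (y + 148.6)² = 239.89²; (x − 85.5)² + (y + 111.2)² = 205.74²; (x − 170.0)² + (y + 55.4)² = 275.71².
Subtracting pairs of circle equations eliminates x²+y² and gives linear equations (the radical axes):
-39.8 x + 74.8 y = 1702.83
129.2 x + 186.4 y = -19690.75
Solving the 2×2 system: x ≈ -104.8, y ≈ -33.0 km.

x ≈ -104.8 km, y ≈ -33.0 km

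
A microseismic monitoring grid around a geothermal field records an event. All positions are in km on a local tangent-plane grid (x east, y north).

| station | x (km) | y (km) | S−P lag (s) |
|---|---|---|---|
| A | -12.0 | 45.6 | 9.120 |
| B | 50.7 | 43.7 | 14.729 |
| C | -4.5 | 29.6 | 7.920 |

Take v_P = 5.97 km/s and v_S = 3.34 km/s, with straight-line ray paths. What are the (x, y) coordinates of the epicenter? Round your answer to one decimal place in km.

Distance from S−P lag: d = Δt · v_P v_S / (v_P − v_S) = Δt · (5.97·3.34)/(5.97−3.34) ≈ 7.5817·Δt.
So d_A = 69.14, d_B = 111.67, d_C = 60.05 km.
Circle about each station: (x + 12.0)² + (y − 45.6)² = 69.14²; (x − 50.7)² + (y − 43.7)² = 111.67²; (x + 4.5)² + (y − 29.6)² = 60.05².
Subtracting pairs of circle equations eliminates x²+y² and gives linear equations (the radical axes):
125.4 x − 3.8 y = -5433.03
15.0 x − 32.0 y = -152.61
Solving the 2×2 system: x ≈ -43.8, y ≈ -15.8 km.

(-43.8, -15.8)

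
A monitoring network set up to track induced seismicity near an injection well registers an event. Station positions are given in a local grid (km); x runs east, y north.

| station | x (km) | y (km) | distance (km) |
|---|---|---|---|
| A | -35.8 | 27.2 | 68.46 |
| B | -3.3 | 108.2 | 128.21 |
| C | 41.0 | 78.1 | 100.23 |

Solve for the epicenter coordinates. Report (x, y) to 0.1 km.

Circle about each station: (x + 35.8)² + (y − 27.2)² = 68.46²; (x + 3.3)² + (y − 108.2)² = 128.21²; (x − 41.0)² + (y − 78.1)² = 100.23².
Subtracting the A equation from the B and C equations removes the quadratic terms:
65.0 x + 162.0 y = -2054.38
153.6 x + 101.8 y = 399.85
Solving the 2×2 system: x ≈ 15.0, y ≈ -18.7 km.
Check against A (with the unrounded x, y): √((x + 35.8)²+(y − 27.2)²) = 68.46 ≈ 68.46 km. ✓

(15.0, -18.7)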